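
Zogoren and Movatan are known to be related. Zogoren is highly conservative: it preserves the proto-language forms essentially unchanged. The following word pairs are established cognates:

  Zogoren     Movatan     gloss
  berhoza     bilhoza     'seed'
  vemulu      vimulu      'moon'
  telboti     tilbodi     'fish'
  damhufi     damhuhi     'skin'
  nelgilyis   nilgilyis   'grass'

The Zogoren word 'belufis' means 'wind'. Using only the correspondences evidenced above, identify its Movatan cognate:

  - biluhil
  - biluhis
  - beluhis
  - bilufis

telboti ~ tilbodi, nelgilyis ~ nilgilyis — Zogoren e corresponds to Movatan i after a consonant, before a consonant other than r, m, n, p, b, f, v.
damhufi ~ damhuhi — Zogoren f corresponds to Movatan h between vowels (before a front vowel).
Applying these to Zogoren 'belufis':
  belufis → bilufis   (e→i after a consonant, before a consonant other than r, m, n, p, b, f, v)
  bilufis → biluhis   (f→h between vowels (before a front vowel))
So the Movatan cognate is 'biluhis'.

biluhis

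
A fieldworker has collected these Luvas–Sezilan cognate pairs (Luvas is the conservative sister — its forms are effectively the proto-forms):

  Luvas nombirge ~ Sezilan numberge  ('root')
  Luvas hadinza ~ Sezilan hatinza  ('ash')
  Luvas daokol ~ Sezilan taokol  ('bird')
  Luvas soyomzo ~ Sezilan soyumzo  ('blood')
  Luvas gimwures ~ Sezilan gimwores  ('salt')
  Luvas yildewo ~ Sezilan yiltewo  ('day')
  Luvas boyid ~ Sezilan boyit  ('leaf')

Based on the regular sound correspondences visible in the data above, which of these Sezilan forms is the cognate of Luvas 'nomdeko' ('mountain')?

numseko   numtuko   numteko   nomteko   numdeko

numteko

nombirge ~ numberge, soyomzo ~ soyumzo — Luvas o corresponds to Sezilan u after a consonant, before a nasal.
yildewo ~ yiltewo — Luvas d corresponds to Sezilan t after a consonant, before a front vowel.
Applying these to Luvas 'nomdeko':
  nomdeko → numdeko   (o→u after a consonant, before a nasal)
  numdeko → numteko   (d→t after a consonant, before a front vowel)
So the Sezilan cognate is 'numteko'.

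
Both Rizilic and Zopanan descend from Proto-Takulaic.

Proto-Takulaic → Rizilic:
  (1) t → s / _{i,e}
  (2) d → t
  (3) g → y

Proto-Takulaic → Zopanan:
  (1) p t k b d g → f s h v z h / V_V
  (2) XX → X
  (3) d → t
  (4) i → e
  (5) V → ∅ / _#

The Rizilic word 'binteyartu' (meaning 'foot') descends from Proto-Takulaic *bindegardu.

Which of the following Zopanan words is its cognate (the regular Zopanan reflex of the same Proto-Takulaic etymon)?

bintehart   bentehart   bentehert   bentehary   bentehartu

bentehart

Zopanan: *bindegardu > bindehardu > bintehartu > bentehartu > bentehart  (by intervocalic lenition, unconditioned shift, vowel merger, apocope)
Only 'bentehart' matches the regular Zopanan development of *bindegardu.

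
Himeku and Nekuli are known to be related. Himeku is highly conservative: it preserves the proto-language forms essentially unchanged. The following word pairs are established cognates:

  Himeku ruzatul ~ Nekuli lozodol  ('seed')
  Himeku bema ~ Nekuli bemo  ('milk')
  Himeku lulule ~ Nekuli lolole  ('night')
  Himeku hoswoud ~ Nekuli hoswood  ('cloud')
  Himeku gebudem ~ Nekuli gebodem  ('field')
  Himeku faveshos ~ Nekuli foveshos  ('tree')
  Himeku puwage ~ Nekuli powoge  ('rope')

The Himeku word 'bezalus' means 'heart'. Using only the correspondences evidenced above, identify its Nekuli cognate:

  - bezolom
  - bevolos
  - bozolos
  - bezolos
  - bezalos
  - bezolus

bezolos

ruzatul ~ lozodol, puwage ~ powoge — Himeku a corresponds to Nekuli o after a consonant, before a consonant other than r, m, n, p, b, f, v.
ruzatul ~ lozodol, lulule ~ lolole — Himeku u corresponds to Nekuli o after a consonant, before a consonant other than r, m, n, p, b, f, v.
Applying these to Himeku 'bezalus':
  bezalus → bezolus   (a→o after a consonant, before a consonant other than r, m, n, p, b, f, v)
  bezolus → bezolos   (u→o after a consonant, before a consonant other than r, m, n, p, b, f, v)
So the Nekuli cognate is 'bezolos'.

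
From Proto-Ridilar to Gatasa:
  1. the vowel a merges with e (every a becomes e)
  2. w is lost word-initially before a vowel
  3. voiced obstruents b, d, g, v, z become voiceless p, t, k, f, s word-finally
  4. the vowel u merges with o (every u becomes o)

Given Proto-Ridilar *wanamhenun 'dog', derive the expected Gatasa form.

Gatasa: *wanamhenun > wenemhenun > enemhenun > enemhenon  (by vowel merger, glide loss, vowel merger)

enemhenon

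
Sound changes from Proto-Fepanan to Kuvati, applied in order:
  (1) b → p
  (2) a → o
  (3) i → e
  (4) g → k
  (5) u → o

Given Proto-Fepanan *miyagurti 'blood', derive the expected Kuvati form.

Kuvati: *miyagurti
  miyagurti (rule 1 does not apply)
  miyagurti → miyogurti   [vowel merger]
  miyogurti → meyogurte   [vowel merger]
  meyogurte → meyokurte   [unconditioned shift]
  meyokurte → meyokorte   [vowel merger]
  giving Kuvati meyokorte.

meyokorte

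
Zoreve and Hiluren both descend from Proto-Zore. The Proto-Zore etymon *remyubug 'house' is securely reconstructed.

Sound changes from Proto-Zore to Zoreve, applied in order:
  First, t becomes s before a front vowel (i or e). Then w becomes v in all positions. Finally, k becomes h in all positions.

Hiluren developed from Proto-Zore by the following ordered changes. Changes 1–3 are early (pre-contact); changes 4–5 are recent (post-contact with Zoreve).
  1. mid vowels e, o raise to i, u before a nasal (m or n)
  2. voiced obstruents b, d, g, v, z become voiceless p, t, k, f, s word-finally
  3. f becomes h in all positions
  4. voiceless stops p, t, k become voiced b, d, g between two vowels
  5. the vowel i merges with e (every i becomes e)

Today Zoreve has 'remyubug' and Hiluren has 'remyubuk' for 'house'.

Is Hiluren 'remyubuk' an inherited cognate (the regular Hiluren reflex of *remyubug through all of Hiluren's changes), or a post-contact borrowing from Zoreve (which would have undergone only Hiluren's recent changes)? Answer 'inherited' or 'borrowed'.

If inherited, *remyubug would pass through all of Hiluren's changes:
Hiluren: start from *remyubug.
  rule 1 (pre-nasal raising): remyubug → rimyubug
  rule 2 (final devoicing): rimyubug → rimyubuk
  rule 3: no change — rimyubuk
  rule 4: no change — rimyubuk
  rule 5 (vowel merger): rimyubuk → remyubuk
  ⇒ Hiluren remyubuk
If borrowed from Zoreve 'remyubug' after the early changes, it would undergo only the recent ones:
  rule 4 (intervocalic voicing): no change (remyubug)
  rule 5 (vowel merger): no change (remyubug)
  ⇒ as a loan: remyubug
Hiluren 'remyubuk' matches the inherited outcome exactly, so it is an inherited cognate, not a loan.

inherited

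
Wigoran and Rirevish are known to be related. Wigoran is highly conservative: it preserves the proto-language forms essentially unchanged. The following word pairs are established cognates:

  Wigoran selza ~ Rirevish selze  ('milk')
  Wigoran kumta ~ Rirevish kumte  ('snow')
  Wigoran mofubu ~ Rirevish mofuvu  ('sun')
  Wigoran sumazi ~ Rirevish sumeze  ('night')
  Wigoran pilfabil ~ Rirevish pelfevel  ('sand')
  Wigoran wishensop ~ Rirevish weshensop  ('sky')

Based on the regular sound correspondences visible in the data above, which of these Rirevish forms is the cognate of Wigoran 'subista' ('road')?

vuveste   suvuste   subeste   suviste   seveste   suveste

suveste

pilfabil ~ pelfevel — Wigoran b corresponds to Rirevish v between vowels (before a front vowel).
pilfabil ~ pelfevel, wishensop ~ weshensop — Wigoran i corresponds to Rirevish e after a consonant, before a consonant other than r, m, n, p, b, f, v.
selza ~ selze, kumta ~ kumte — Wigoran a corresponds to Rirevish e word-finally.
Applying these to Wigoran 'subista':
  subista → suvista   (b→v between vowels (before a front vowel))
  suvista → suvesta   (i→e after a consonant, before a consonant other than r, m, n, p, b, f, v)
  suvesta → suveste   (a→e word-finally)
So the Rirevish cognate is 'suveste'.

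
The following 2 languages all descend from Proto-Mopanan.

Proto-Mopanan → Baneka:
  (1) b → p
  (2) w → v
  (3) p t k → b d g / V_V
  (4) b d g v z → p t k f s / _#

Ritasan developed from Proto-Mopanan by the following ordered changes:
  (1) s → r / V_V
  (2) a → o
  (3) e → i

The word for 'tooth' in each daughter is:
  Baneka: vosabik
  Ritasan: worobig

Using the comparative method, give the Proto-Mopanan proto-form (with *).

*wosabig

Position 7: Baneka has k, Ritasan has g. Ritasan preserves g here (none of its changes turn any other segment into g), so the proto-segment is *g.
Position 4: Baneka has a, Ritasan has o. Baneka preserves a here (none of its changes turn any other segment into a), so the proto-segment is *a.
Verify the candidate proto-form against each daughter:
Baneka: *wosabig > wosapig > vosapig > vosabig > vosabik  (by unconditioned shift, unconditioned shift, intervocalic voicing, final devoicing)
Ritasan: *wosabig > worabig > worobig  (by rhotacism, vowel merger)
*wosabig is the unique common source.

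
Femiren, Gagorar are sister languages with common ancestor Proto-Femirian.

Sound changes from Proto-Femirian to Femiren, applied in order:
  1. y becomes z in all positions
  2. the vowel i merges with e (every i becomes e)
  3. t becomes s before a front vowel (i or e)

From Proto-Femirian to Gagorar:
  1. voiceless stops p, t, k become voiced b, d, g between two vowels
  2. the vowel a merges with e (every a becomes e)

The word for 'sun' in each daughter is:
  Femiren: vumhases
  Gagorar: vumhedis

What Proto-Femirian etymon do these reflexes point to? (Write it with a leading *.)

Position 5: Femiren has a, Gagorar has e. Femiren preserves a here (none of its changes turn any other segment into a), so the proto-segment is *a.
Position 7: Femiren has e, Gagorar has i. Gagorar preserves i here (none of its changes turn any other segment into i), so the proto-segment is *i.
Verify the candidate proto-form against each daughter:
Femiren: *vumhatis
  vumhatis (rule 1 does not apply)
  vumhatis → vumhates   [vowel merger]
  vumhates → vumhases   [palatalisation]
  giving Femiren vumhases.
Gagorar: *vumhatis
  vumhatis → vumhadis   [intervocalic voicing]
  vumhadis → vumhedis   [vowel merger]
  giving Gagorar vumhedis.
*vumhatis is the unique common source.

*vumhatis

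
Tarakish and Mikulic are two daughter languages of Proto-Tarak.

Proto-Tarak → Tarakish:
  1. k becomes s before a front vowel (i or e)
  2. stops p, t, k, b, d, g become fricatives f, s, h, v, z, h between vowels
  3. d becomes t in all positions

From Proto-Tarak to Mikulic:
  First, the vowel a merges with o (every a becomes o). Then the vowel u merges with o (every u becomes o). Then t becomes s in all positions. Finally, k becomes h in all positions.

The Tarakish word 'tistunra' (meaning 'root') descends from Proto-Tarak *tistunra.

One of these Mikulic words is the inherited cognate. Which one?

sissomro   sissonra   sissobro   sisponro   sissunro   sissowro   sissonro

sissonro

Mikulic: start from *tistunra.
  rule 1 (vowel merger): tistunra → tistunro
  rule 2 (vowel merger): tistunro → tistonro
  rule 3 (unconditioned shift): tistonro → sissonro
  rule 4: no change — sissonro
  ⇒ Mikulic sissonro
Among the options, 'sissonro' alone shows every Mikulic change applied in order.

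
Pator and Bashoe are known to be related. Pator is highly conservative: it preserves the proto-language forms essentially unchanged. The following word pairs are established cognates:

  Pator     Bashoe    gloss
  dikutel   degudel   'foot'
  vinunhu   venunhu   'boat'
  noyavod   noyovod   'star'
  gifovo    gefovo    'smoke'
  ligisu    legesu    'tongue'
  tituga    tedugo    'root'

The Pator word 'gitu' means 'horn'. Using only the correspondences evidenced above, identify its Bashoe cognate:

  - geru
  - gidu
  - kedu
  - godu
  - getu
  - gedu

gedu

dikutel ~ degudel, ligisu ~ legesu — Pator i corresponds to Bashoe e after a consonant, before a consonant other than r, m, n, p, b, f, v.
tituga ~ tedugo — Pator t corresponds to Bashoe d between vowels (before a back vowel).
Applying these to Pator 'gitu':
  gitu → getu   (i→e after a consonant, before a consonant other than r, m, n, p, b, f, v)
  getu → gedu   (t→d between vowels (before a back vowel))
So the Bashoe cognate is 'gedu'.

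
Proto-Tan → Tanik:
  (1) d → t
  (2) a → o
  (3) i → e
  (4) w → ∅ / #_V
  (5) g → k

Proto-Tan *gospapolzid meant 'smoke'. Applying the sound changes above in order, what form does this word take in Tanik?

Tanik: start from *gospapolzid.
  rule 1 (unconditioned shift): gospapolzid → gospapolzit
  rule 2 (vowel merger): gospapolzit → gospopolzit
  rule 3 (vowel merger): gospopolzit → gospopolzet
  rule 4: no change — gospopolzet
  rule 5 (unconditioned shift): gospopolzet → kospopolzet
  ⇒ Tanik kospopolzet

kospopolzet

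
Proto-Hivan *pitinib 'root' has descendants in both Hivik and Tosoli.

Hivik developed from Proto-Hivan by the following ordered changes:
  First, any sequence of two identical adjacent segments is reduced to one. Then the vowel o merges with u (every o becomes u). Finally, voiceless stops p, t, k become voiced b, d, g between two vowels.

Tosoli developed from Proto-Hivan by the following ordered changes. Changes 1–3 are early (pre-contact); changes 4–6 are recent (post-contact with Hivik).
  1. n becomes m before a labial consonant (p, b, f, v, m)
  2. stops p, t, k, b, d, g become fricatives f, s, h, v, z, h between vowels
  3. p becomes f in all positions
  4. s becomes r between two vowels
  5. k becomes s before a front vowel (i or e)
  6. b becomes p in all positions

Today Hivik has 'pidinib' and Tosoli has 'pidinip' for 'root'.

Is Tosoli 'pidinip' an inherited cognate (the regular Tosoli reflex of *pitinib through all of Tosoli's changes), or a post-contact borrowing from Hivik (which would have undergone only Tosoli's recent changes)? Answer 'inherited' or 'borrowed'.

If inherited, *pitinib would pass through all of Tosoli's changes:
Tosoli: *pitinib
  pitinib (rule 1 does not apply)
  pitinib → pisinib   [intervocalic lenition]
  pisinib → fisinib   [unconditioned shift]
  fisinib → firinib   [rhotacism]
  firinib (rule 5 does not apply)
  firinib → firinip   [unconditioned shift]
  giving Tosoli firinip.
If borrowed from Hivik 'pidinib' after the early changes, it would undergo only the recent ones:
  rule 4 (rhotacism): no change (pidinib)
  rule 5 (palatalisation): no change (pidinib)
  rule 6 (unconditioned shift): pidinib → pidinip
  ⇒ as a loan: pidinip
Tosoli 'pidinip' matches the loan outcome 'pidinip', not the inherited 'firinip' — it skipped the early Tosoli changes, so it was borrowed from Hivik.

borrowed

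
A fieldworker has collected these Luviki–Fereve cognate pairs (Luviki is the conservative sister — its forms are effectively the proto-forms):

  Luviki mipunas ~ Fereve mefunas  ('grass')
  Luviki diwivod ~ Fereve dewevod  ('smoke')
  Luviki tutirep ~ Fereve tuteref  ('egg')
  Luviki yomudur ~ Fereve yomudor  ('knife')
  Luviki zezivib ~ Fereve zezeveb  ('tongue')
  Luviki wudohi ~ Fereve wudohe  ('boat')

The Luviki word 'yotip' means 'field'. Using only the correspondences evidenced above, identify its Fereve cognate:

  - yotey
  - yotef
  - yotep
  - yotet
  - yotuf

mipunas ~ mefunas — Luviki i corresponds to Fereve e after a consonant, before a labial obstruent.
tutirep ~ tuteref — Luviki p corresponds to Fereve f word-finally.
Applying these to Luviki 'yotip':
  yotip → yotep   (i→e after a consonant, before a labial obstruent)
  yotep → yotef   (p→f word-finally)
So the Fereve cognate is 'yotef'.

yotef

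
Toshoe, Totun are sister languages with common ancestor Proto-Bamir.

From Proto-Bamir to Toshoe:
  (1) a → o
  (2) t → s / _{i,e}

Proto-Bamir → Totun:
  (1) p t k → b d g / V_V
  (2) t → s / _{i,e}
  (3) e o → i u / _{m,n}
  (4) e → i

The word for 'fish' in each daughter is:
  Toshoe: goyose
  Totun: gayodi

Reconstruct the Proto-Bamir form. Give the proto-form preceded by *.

*gayote

Position 6: Toshoe has e, Totun has i. Toshoe preserves e here (none of its changes turn any other segment into e), so the proto-segment is *e.
Position 2: Toshoe has o, Totun has a. Totun preserves a here (none of its changes turn any other segment into a), so the proto-segment is *a.
Verify the candidate proto-form against each daughter:
Toshoe: *gayote > goyote > goyose  (by vowel merger, palatalisation)
Totun: *gayote
  gayote → gayode   [intervocalic voicing]
  gayode (rule 2 does not apply)
  gayode (rule 3 does not apply)
  gayode → gayodi   [vowel merger]
  giving Totun gayodi.
Only *gayote yields all of Toshoe goyose, Totun gayodi.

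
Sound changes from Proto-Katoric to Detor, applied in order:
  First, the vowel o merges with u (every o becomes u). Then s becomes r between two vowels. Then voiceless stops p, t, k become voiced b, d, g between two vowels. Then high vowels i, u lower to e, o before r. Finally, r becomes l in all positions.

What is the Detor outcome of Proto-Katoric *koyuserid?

Detor: start from *koyuserid.
  rule 1 (vowel merger): koyuserid → kuyuserid
  rule 2 (rhotacism): kuyuserid → kuyurerid
  rule 3: no change — kuyurerid
  rule 4 (pre-rhotic lowering): kuyurerid → kuyorerid
  rule 5 (unconditioned shift): kuyorerid → kuyolelid
  ⇒ Detor kuyolelid

kuyolelid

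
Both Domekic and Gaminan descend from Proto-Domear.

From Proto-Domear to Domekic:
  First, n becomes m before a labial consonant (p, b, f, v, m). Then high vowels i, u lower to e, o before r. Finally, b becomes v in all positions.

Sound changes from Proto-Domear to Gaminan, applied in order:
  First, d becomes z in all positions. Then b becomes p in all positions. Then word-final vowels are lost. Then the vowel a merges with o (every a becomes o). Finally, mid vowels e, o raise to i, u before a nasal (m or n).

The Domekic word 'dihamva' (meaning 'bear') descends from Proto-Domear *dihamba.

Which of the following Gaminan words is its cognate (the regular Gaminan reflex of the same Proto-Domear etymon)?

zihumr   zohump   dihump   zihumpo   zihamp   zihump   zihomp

zihump

Gaminan: *dihamba > zihamba > zihampa > zihamp > zihomp > zihump  (by unconditioned shift, unconditioned shift, apocope, vowel merger, pre-nasal raising)
The other candidates each miss or misapply at least one Gaminan change.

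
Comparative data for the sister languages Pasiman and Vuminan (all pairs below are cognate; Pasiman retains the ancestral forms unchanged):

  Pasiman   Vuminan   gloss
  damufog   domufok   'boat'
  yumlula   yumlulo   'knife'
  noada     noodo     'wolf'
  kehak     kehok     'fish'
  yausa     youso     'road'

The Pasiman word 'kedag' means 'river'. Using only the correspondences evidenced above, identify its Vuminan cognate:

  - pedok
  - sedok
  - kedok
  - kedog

kedok

kehak ~ kehok — Pasiman a corresponds to Vuminan o after a consonant, before a consonant other than r, m, n, p, b, f, v.
damufog ~ domufok — Pasiman g corresponds to Vuminan k word-finally.
Applying these to Pasiman 'kedag':
  kedag → kedog   (a→o after a consonant, before a consonant other than r, m, n, p, b, f, v)
  kedog → kedok   (g→k word-finally)
So the Vuminan cognate is 'kedok'.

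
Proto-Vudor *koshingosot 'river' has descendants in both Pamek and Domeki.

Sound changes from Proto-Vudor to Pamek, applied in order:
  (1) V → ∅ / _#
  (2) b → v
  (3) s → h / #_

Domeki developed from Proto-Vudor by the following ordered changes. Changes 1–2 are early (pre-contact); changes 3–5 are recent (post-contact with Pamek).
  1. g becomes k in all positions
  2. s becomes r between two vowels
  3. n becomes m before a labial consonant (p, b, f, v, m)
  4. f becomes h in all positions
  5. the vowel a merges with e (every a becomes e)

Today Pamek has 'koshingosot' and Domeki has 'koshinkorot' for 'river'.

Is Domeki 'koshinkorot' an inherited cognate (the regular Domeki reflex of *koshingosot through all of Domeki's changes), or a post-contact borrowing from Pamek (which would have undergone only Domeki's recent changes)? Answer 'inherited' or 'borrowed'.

If inherited, *koshingosot would pass through all of Domeki's changes:
Domeki: *koshingosot
  koshingosot → koshinkosot   [unconditioned shift]
  koshinkosot → koshinkorot   [rhotacism]
  koshinkorot (rule 3 does not apply)
  koshinkorot (rule 4 does not apply)
  koshinkorot (rule 5 does not apply)
  giving Domeki koshinkorot.
If borrowed from Pamek 'koshingosot' after the early changes, it would undergo only the recent ones:
  rule 3 (nasal place assimilation): no change (koshingosot)
  rule 4 (unconditioned shift): no change (koshingosot)
  rule 5 (vowel merger): no change (koshingosot)
  ⇒ as a loan: koshingosot
Domeki 'koshinkorot' matches the inherited outcome exactly, so it is an inherited cognate, not a loan.

inherited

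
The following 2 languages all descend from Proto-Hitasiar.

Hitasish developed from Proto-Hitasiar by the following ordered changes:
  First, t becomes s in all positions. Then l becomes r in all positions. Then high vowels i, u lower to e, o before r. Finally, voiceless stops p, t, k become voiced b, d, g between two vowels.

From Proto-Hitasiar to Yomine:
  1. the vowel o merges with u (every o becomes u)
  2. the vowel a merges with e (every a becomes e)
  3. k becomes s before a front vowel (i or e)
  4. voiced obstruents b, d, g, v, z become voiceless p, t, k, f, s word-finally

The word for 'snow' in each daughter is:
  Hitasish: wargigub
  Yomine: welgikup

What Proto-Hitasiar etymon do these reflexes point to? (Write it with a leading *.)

*walgikub

Position 3: Hitasish has r, Yomine has l. Yomine preserves l here (none of its changes turn any other segment into l), so the proto-segment is *l.
Position 6: Hitasish has g, Yomine has k. Taking the neighbouring segments as reconstructed: Hitasish g could go back to *k or *g; Yomine k can only go back to *k — the one source consistent with every daughter is *k.
Position 2: Hitasish has a, Yomine has e. Hitasish preserves a here (none of its changes turn any other segment into a), so the proto-segment is *a.
Verify the candidate proto-form against each daughter:
Hitasish: start from *walgikub.
  rule 1: no change — walgikub
  rule 2 (unconditioned shift): walgikub → wargikub
  rule 3: no change — wargikub
  rule 4 (intervocalic voicing): wargikub → wargigub
  ⇒ Hitasish wargigub
Yomine: *walgikub > welgikub > welgikup  (by vowel merger, final devoicing)
Only *walgikub yields all of Hitasish wargigub, Yomine welgikup.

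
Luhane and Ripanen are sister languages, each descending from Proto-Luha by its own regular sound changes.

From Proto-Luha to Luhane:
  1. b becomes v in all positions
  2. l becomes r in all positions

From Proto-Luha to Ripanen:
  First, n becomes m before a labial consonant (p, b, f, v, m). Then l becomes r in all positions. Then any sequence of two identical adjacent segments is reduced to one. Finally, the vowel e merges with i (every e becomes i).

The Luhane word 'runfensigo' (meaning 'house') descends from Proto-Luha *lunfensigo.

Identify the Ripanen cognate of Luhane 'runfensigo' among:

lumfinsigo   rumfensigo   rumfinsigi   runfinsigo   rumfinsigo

rumfinsigo

Ripanen: *lunfensigo
  lunfensigo → lumfensigo   [nasal place assimilation]
  lumfensigo → rumfensigo   [unconditioned shift]
  rumfensigo (rule 3 does not apply)
  rumfensigo → rumfinsigo   [vowel merger]
  giving Ripanen rumfinsigo.
Among the options, 'rumfinsigo' alone shows every Ripanen change applied in order.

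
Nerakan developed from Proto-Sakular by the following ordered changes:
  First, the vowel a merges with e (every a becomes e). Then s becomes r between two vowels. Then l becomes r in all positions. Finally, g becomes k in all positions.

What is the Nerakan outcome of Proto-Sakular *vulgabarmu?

Nerakan: *vulgabarmu
  vulgabarmu → vulgebermu   [vowel merger]
  vulgebermu (rule 2 does not apply)
  vulgebermu → vurgebermu   [unconditioned shift]
  vurgebermu → vurkebermu   [unconditioned shift]
  giving Nerakan vurkebermu.

vurkebermu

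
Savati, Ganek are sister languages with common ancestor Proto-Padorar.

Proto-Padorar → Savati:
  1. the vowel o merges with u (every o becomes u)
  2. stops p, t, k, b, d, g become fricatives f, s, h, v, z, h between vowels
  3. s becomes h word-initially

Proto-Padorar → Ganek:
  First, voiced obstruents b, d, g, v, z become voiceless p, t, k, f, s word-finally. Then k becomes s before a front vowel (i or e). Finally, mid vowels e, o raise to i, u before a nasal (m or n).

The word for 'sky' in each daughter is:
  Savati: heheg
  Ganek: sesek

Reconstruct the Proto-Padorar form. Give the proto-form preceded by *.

*sekeg

Position 1: Savati has h, Ganek has s. Taking the neighbouring segments as reconstructed: Savati h could go back to *s or *h; Ganek s could go back to *k or *s — the one source consistent with every daughter is *s.
Position 3: Savati has h, Ganek has s. Taking the neighbouring segments as reconstructed: Savati h could go back to *k or *g or *h; Ganek s could go back to *k or *s — the one source consistent with every daughter is *k.
This points to *sekeg. Verify forward in each daughter:
Savati: start from *sekeg.
  rule 1: no change — sekeg
  rule 2 (intervocalic lenition): sekeg → seheg
  rule 3 (debuccalisation): seheg → heheg
  ⇒ Savati heheg
Ganek: start from *sekeg.
  rule 1 (final devoicing): sekeg → sekek
  rule 2 (palatalisation): sekek → sesek
  rule 3: no change — sesek
  ⇒ Ganek sesek
No other proto-form is consistent with every reflex, so the reconstruction is *sekeg.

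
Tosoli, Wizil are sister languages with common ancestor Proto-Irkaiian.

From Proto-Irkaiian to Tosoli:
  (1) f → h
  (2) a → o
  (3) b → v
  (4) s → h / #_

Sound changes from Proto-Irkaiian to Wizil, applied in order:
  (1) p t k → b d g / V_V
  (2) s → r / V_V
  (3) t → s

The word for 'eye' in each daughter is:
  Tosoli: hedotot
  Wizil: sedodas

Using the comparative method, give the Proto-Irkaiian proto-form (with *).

*sedotat

Position 5: Tosoli has t, Wizil has d. Tosoli preserves t here (none of its changes turn any other segment into t), so the proto-segment is *t.
Position 7: Tosoli has t, Wizil has s. Tosoli preserves t here (none of its changes turn any other segment into t), so the proto-segment is *t.
Verify the candidate proto-form against each daughter:
Tosoli: *sedotat
  sedotat (rule 1 does not apply)
  sedotat → sedotot   [vowel merger]
  sedotot (rule 3 does not apply)
  sedotot → hedotot   [debuccalisation]
  giving Tosoli hedotot.
Wizil: start from *sedotat.
  rule 1 (intervocalic voicing): sedotat → sedodat
  rule 2: no change — sedodat
  rule 3 (unconditioned shift): sedodat → sedodas
  ⇒ Wizil sedodas
*sedotat is the unique common source.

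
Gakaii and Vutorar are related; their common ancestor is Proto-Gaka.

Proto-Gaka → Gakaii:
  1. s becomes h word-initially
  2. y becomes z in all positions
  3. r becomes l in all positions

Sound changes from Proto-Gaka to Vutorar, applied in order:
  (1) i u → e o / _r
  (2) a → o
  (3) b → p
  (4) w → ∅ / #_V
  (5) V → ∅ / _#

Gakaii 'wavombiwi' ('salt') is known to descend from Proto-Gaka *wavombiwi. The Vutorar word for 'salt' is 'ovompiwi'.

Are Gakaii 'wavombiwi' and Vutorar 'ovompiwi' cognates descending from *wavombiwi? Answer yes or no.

Derive the expected Vutorar reflex of *wavombiwi:
Vutorar: *wavombiwi
  wavombiwi (rule 1 does not apply)
  wavombiwi → wovombiwi   [vowel merger]
  wovombiwi → wovompiwi   [unconditioned shift]
  wovompiwi → ovompiwi   [glide loss]
  ovompiwi → ovompiw   [apocope]
  giving Vutorar ovompiw.
The regular Vutorar reflex would be 'ovompiw', but the attested form is 'ovompiwi'. The correspondence is irregular, so they are not cognates (the Vutorar form has a different source).

no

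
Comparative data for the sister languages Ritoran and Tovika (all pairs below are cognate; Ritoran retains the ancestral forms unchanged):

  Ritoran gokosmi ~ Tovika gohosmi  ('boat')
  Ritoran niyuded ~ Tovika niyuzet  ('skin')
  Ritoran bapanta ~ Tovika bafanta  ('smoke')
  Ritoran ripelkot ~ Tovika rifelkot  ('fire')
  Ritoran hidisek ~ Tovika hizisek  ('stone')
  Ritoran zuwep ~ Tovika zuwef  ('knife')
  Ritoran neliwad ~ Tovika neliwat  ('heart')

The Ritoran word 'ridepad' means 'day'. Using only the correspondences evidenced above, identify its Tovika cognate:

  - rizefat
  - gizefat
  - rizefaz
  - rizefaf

niyuded ~ niyuzet — Ritoran d corresponds to Tovika z between vowels (before a front vowel).
bapanta ~ bafanta — Ritoran p corresponds to Tovika f between vowels (before a back vowel).
niyuded ~ niyuzet, neliwad ~ neliwat — Ritoran d corresponds to Tovika t word-finally.
Applying these to Ritoran 'ridepad':
  ridepad → rizepad   (d→z between vowels (before a front vowel))
  rizepad → rizefad   (p→f between vowels (before a back vowel))
  rizefad → rizefat   (d→t word-finally)
So the Tovika cognate is 'rizefat'.

rizefat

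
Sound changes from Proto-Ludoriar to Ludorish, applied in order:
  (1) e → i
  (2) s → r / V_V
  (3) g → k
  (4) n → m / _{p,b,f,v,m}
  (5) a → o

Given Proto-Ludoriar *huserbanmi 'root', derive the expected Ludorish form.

hurirbommi

Ludorish: start from *huserbanmi.
  rule 1 (vowel merger): huserbanmi → husirbanmi
  rule 2 (rhotacism): husirbanmi → hurirbanmi
  rule 3: no change — hurirbanmi
  rule 4 (nasal place assimilation): hurirbanmi → hurirbammi
  rule 5 (vowel merger): hurirbammi → hurirbommi
  ⇒ Ludorish hurirbommi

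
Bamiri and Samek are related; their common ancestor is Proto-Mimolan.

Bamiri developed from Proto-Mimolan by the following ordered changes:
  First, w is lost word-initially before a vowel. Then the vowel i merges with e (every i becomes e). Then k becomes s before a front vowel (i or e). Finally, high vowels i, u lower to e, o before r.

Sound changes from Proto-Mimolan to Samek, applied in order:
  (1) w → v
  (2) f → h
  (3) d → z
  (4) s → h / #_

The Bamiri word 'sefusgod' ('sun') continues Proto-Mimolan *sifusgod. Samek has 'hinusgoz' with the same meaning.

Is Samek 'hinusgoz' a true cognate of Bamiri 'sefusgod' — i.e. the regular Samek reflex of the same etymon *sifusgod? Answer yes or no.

Derive the expected Samek reflex of *sifusgod:
Samek: start from *sifusgod.
  rule 1: no change — sifusgod
  rule 2 (unconditioned shift): sifusgod → sihusgod
  rule 3 (unconditioned shift): sihusgod → sihusgoz
  rule 4 (debuccalisation): sihusgoz → hihusgoz
  ⇒ Samek hihusgoz
The regular Samek reflex would be 'hihusgoz', but the attested form is 'hinusgoz'. The correspondence is irregular, so they are not cognates (the Samek form has a different source).

no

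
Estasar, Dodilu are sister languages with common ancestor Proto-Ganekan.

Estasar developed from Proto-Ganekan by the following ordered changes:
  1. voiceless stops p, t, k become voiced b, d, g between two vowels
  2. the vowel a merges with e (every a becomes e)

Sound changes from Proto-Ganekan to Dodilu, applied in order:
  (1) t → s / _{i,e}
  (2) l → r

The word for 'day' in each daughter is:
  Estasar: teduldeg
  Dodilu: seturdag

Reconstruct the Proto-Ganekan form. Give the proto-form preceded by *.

*tetuldag

Position 5: Estasar has l, Dodilu has r. Estasar preserves l here (none of its changes turn any other segment into l), so the proto-segment is *l.
Position 3: Estasar has d, Dodilu has t. Dodilu preserves t here (none of its changes turn any other segment into t), so the proto-segment is *t.
Continuing position by position gives *tetuldag; check it forward:
Estasar: *tetuldag
  tetuldag → teduldag   [intervocalic voicing]
  teduldag → teduldeg   [vowel merger]
  giving Estasar teduldeg.
Dodilu: *tetuldag > setuldag > seturdag  (by palatalisation, unconditioned shift)
Only *tetuldag yields all of Estasar teduldeg, Dodilu seturdag.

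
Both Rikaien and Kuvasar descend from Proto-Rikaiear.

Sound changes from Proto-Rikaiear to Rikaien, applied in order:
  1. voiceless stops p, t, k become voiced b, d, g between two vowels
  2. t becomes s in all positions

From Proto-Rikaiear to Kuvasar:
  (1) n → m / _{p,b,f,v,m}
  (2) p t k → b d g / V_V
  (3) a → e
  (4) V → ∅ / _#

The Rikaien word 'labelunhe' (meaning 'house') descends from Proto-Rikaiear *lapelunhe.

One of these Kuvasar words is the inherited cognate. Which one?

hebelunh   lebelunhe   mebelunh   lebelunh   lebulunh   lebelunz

Kuvasar: *lapelunhe
  lapelunhe (rule 1 does not apply)
  lapelunhe → labelunhe   [intervocalic voicing]
  labelunhe → lebelunhe   [vowel merger]
  lebelunhe → lebelunh   [apocope]
  giving Kuvasar lebelunh.
Only 'lebelunh' matches the regular Kuvasar development of *lapelunhe.

lebelunh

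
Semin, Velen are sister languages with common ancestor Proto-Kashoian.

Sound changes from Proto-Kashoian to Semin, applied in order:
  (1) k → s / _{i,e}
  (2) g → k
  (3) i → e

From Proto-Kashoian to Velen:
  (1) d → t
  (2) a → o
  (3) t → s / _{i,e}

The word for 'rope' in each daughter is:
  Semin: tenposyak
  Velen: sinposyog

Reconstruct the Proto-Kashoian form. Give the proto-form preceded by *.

Position 2: Semin has e, Velen has i. Velen preserves i here (none of its changes turn any other segment into i), so the proto-segment is *i.
Position 1: Semin has t, Velen has s. Semin preserves t here (none of its changes turn any other segment into t), so the proto-segment is *t.
This points to *tinposyag. Verify forward in each daughter:
Semin: start from *tinposyag.
  rule 1: no change — tinposyag
  rule 2 (unconditioned shift): tinposyag → tinposyak
  rule 3 (vowel merger): tinposyak → tenposyak
  ⇒ Semin tenposyak
Velen: start from *tinposyag.
  rule 1: no change — tinposyag
  rule 2 (vowel merger): tinposyag → tinposyog
  rule 3 (palatalisation): tinposyog → sinposyog
  ⇒ Velen sinposyog
No other proto-form is consistent with every reflex, so the reconstruction is *tinposyag.

*tinposyag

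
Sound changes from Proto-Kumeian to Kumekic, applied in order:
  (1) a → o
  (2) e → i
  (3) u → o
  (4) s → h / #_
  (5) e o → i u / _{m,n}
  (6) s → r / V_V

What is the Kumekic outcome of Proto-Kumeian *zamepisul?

Kumekic: start from *zamepisul.
  rule 1 (vowel merger): zamepisul → zomepisul
  rule 2 (vowel merger): zomepisul → zomipisul
  rule 3 (vowel merger): zomipisul → zomipisol
  rule 4: no change — zomipisol
  rule 5 (pre-nasal raising): zomipisol → zumipisol
  rule 6 (rhotacism): zumipisol → zumipirol
  ⇒ Kumekic zumipirol

zumipirol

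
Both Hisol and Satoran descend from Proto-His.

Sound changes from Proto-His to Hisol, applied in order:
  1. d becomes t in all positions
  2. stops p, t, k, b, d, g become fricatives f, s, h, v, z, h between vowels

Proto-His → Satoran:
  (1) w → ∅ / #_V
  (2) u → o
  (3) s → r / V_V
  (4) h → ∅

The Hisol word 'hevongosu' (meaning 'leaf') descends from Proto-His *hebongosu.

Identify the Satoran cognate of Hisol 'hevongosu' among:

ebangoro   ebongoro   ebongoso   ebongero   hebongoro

ebongoro

Satoran: start from *hebongosu.
  rule 1: no change — hebongosu
  rule 2 (vowel merger): hebongosu → hebongoso
  rule 3 (rhotacism): hebongoso → hebongoro
  rule 4 (h-loss): hebongoro → ebongoro
  ⇒ Satoran ebongoro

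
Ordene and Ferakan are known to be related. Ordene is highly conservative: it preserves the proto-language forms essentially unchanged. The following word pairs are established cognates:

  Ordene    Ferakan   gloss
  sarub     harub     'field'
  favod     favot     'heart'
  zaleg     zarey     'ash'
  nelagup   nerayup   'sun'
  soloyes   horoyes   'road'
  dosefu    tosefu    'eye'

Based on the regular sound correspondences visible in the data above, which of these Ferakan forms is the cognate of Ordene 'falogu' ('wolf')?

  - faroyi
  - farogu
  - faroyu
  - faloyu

faroyu

soloyes ~ horoyes — Ordene l corresponds to Ferakan r between vowels (before a back vowel).
nelagup ~ nerayup — Ordene g corresponds to Ferakan y between vowels (before a back vowel).
Applying these to Ordene 'falogu':
  falogu → farogu   (l→r between vowels (before a back vowel))
  farogu → faroyu   (g→y between vowels (before a back vowel))
So the Ferakan cognate is 'faroyu'.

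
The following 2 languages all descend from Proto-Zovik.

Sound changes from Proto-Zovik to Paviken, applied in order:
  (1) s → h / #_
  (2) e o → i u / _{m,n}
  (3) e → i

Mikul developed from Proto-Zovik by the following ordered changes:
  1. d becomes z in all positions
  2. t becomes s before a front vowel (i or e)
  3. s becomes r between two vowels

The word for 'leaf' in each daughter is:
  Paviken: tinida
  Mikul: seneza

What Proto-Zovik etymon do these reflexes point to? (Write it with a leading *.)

Position 2: Paviken has i, Mikul has e. Mikul preserves e here (none of its changes turn any other segment into e), so the proto-segment is *e.
Position 5: Paviken has d, Mikul has z. Paviken preserves d here (none of its changes turn any other segment into d), so the proto-segment is *d.
This points to *teneda. Verify forward in each daughter:
Paviken: start from *teneda.
  rule 1: no change — teneda
  rule 2 (pre-nasal raising): teneda → tineda
  rule 3 (vowel merger): tineda → tinida
  ⇒ Paviken tinida
Mikul: *teneda
  teneda → teneza   [unconditioned shift]
  teneza → seneza   [palatalisation]
  seneza (rule 3 does not apply)
  giving Mikul seneza.
*teneda is the unique common source.

*teneda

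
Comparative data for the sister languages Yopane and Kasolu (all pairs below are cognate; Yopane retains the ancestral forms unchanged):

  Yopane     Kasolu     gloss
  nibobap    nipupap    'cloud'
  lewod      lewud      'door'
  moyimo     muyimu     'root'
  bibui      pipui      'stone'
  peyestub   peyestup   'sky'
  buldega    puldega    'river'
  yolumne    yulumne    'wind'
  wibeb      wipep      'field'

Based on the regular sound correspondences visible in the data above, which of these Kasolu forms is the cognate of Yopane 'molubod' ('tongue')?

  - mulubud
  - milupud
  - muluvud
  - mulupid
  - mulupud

lewod ~ lewud, moyimo ~ muyimu — Yopane o corresponds to Kasolu u after a consonant, before a consonant other than r, m, n, p, b, f, v.
nibobap ~ nipupap — Yopane b corresponds to Kasolu p between vowels (before a back vowel).
Applying these to Yopane 'molubod':
  molubod → mulubod   (o→u after a consonant, before a consonant other than r, m, n, p, b, f, v)
  mulubod → mulupod   (b→p between vowels (before a back vowel))
  mulupod → mulupud   (o→u after a consonant, before a consonant other than r, m, n, p, b, f, v)
So the Kasolu cognate is 'mulupud'.

mulupud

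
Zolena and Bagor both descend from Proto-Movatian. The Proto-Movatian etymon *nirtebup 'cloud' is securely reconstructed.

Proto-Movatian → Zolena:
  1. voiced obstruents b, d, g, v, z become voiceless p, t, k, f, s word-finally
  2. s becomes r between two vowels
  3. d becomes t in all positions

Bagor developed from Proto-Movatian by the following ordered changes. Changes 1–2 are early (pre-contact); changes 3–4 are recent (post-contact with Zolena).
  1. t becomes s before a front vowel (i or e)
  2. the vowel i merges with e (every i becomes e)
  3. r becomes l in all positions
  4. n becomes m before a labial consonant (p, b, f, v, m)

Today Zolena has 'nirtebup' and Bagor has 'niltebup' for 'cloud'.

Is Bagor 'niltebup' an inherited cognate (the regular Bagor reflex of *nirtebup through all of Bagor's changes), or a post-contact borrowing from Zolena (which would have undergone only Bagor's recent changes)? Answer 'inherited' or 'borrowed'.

borrowed

If inherited, *nirtebup would pass through all of Bagor's changes:
Bagor: *nirtebup > nirsebup > nersebup > nelsebup  (by palatalisation, vowel merger, unconditioned shift)
If borrowed from Zolena 'nirtebup' after the early changes, it would undergo only the recent ones:
  rule 3 (unconditioned shift): nirtebup → niltebup
  rule 4 (nasal place assimilation): no change (niltebup)
  ⇒ as a loan: niltebup
Bagor 'niltebup' matches the loan outcome 'niltebup', not the inherited 'nelsebup' — it skipped the early Bagor changes, so it was borrowed from Zolena.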